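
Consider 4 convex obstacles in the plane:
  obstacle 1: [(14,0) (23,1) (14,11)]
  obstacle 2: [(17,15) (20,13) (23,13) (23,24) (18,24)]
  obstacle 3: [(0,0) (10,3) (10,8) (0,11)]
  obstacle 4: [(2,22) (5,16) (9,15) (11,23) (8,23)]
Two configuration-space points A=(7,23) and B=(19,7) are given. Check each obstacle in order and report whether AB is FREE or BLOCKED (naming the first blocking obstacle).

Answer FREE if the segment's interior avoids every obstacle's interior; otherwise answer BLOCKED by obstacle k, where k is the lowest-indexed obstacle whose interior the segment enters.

BLOCKED by obstacle 4

Obstacle 1 [(14,0) (23,1) (14,11)]:
  edge (14,0)–(23,1): clear
  edge (23,1)–(14,11): clear
  edge (14,11)–(14,0): clear
  midpoint (13,15) outside
  → clear
Obstacle 2 [(17,15) (20,13) (23,13) (23,24) (18,24)]:
  edge (17,15)–(20,13): clear
  edge (20,13)–(23,13): clear
  edge (23,13)–(23,24): clear
  edge (23,24)–(18,24): clear
  edge (18,24)–(17,15): clear
  midpoint (13,15) outside
  → clear
Obstacle 3 [(0,0) (10,3) (10,8) (0,11)]:
  edge (0,0)–(10,3): clear
  edge (10,3)–(10,8): clear
  edge (10,8)–(0,11): clear
  edge (0,11)–(0,0): clear
  midpoint (13,15) outside
  → clear
Obstacle 4 [(2,22) (5,16) (9,15) (11,23) (8,23)]:
  edge (2,22)–(5,16): clear
  edge (5,16)–(9,15): clear
  edge (9,15)–(11,23): crosses AB
  edge (11,23)–(8,23): clear
  edge (8,23)–(2,22): crosses AB
  → BLOCKED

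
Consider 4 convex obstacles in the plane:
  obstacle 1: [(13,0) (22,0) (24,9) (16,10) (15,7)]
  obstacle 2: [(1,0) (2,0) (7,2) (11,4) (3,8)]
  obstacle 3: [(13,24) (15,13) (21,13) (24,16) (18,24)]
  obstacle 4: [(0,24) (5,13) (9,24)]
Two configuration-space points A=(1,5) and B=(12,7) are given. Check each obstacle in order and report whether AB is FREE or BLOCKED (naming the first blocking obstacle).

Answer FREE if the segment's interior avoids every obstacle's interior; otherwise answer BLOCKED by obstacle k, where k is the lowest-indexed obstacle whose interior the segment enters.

Obstacle 1 [(13,0) (22,0) (24,9) (16,10) (15,7)]:
  edge (13,0)–(22,0): clear
  edge (22,0)–(24,9): clear
  edge (24,9)–(16,10): clear
  edge (16,10)–(15,7): clear
  edge (15,7)–(13,0): clear
  midpoint (13/2,6) outside
  → clear
Obstacle 2 [(1,0) (2,0) (7,2) (11,4) (3,8)]:
  edge (1,0)–(2,0): clear
  edge (2,0)–(7,2): clear
  edge (7,2)–(11,4): clear
  edge (11,4)–(3,8): crosses AB
  edge (3,8)–(1,0): crosses AB
  → BLOCKED
Obstacle 3 [(13,24) (15,13) (21,13) (24,16) (18,24)]:
  edge (13,24)–(15,13): clear
  edge (15,13)–(21,13): clear
  edge (21,13)–(24,16): clear
  edge (24,16)–(18,24): clear
  edge (18,24)–(13,24): clear
  midpoint (13/2,6) outside
  → clear
Obstacle 4 [(0,24) (5,13) (9,24)]:
  edge (0,24)–(5,13): clear
  edge (5,13)–(9,24): clear
  edge (9,24)–(0,24): clear
  midpoint (13/2,6) outside
  → clear

BLOCKED by obstacle 2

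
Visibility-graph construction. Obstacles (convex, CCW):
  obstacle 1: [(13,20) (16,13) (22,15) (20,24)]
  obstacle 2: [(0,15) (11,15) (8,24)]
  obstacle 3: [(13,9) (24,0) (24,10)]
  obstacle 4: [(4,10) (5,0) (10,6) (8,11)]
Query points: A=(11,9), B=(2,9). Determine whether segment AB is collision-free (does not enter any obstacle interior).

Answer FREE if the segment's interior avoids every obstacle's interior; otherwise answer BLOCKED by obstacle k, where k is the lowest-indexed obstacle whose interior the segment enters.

BLOCKED by obstacle 4

Obstacle 1 [(13,20) (16,13) (22,15) (20,24)]:
  edge (13,20)–(16,13): clear
  edge (16,13)–(22,15): clear
  edge (22,15)–(20,24): clear
  edge (20,24)–(13,20): clear
  midpoint (13/2,9) outside
  → clear
Obstacle 2 [(0,15) (11,15) (8,24)]:
  edge (0,15)–(11,15): clear
  edge (11,15)–(8,24): clear
  edge (8,24)–(0,15): clear
  midpoint (13/2,9) outside
  → clear
Obstacle 3 [(13,9) (24,0) (24,10)]:
  edge (13,9)–(24,0): clear
  edge (24,0)–(24,10): clear
  edge (24,10)–(13,9): clear
  midpoint (13/2,9) outside
  → clear
Obstacle 4 [(4,10) (5,0) (10,6) (8,11)]:
  edge (4,10)–(5,0): crosses AB
  edge (5,0)–(10,6): clear
  edge (10,6)–(8,11): crosses AB
  edge (8,11)–(4,10): clear
  → BLOCKED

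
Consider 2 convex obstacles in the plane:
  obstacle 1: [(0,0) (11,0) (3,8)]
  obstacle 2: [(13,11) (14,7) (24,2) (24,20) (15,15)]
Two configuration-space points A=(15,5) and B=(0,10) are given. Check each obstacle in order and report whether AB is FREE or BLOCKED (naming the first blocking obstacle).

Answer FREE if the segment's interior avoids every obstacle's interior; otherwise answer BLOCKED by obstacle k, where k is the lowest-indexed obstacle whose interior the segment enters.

Obstacle 1 [(0,0) (11,0) (3,8)]:
  edge (0,0)–(11,0): clear
  edge (11,0)–(3,8): clear
  edge (3,8)–(0,0): clear
  midpoint (15/2,15/2) outside
  → clear
Obstacle 2 [(13,11) (14,7) (24,2) (24,20) (15,15)]:
  edge (13,11)–(14,7): clear
  edge (14,7)–(24,2): clear
  edge (24,2)–(24,20): clear
  edge (24,20)–(15,15): clear
  edge (15,15)–(13,11): clear
  midpoint (15/2,15/2) outside
  → clear

FREE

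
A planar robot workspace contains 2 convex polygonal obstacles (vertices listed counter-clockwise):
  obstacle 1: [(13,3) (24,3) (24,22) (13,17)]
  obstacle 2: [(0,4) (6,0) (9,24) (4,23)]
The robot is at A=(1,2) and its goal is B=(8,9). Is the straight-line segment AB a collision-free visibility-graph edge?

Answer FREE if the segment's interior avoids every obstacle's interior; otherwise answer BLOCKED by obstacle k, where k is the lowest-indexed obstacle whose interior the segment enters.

BLOCKED by obstacle 2

Obstacle 1 [(13,3) (24,3) (24,22) (13,17)]:
  edge (13,3)–(24,3): clear
  edge (24,3)–(24,22): clear
  edge (24,22)–(13,17): clear
  edge (13,17)–(13,3): clear
  midpoint (9/2,11/2) outside
  → clear
Obstacle 2 [(0,4) (6,0) (9,24) (4,23)]:
  edge (0,4)–(6,0): crosses AB
  edge (6,0)–(9,24): crosses AB
  edge (9,24)–(4,23): clear
  edge (4,23)–(0,4): clear
  → BLOCKED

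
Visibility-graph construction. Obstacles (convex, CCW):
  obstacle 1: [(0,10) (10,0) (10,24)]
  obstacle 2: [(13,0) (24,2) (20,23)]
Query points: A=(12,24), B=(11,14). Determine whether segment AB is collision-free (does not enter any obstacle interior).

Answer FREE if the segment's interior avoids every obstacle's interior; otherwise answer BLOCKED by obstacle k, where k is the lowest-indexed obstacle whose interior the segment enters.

FREE

Obstacle 1 [(0,10) (10,0) (10,24)]:
  edge (0,10)–(10,0): clear
  edge (10,0)–(10,24): clear
  edge (10,24)–(0,10): clear
  midpoint (23/2,19) outside
  → clear
Obstacle 2 [(13,0) (24,2) (20,23)]:
  edge (13,0)–(24,2): clear
  edge (24,2)–(20,23): clear
  edge (20,23)–(13,0): clear
  midpoint (23/2,19) outside
  → clear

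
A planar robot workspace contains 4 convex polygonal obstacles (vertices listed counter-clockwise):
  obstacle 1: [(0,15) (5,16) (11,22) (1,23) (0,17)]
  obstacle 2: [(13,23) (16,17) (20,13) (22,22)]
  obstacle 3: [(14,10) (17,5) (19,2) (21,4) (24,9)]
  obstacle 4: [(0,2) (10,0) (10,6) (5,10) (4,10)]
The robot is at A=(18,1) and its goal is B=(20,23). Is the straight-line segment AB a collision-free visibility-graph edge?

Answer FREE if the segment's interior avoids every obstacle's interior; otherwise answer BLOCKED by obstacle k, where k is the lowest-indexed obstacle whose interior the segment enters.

BLOCKED by obstacle 2

Obstacle 1 [(0,15) (5,16) (11,22) (1,23) (0,17)]:
  edge (0,15)–(5,16): clear
  edge (5,16)–(11,22): clear
  edge (11,22)–(1,23): clear
  edge (1,23)–(0,17): clear
  edge (0,17)–(0,15): clear
  midpoint (19,12) outside
  → clear
Obstacle 2 [(13,23) (16,17) (20,13) (22,22)]:
  edge (13,23)–(16,17): clear
  edge (16,17)–(20,13): crosses AB
  edge (20,13)–(22,22): clear
  edge (22,22)–(13,23): crosses AB
  → BLOCKED
Obstacle 3 [(14,10) (17,5) (19,2) (21,4) (24,9)]:
  edge (14,10)–(17,5): clear
  edge (17,5)–(19,2): crosses AB
  edge (19,2)–(21,4): clear
  edge (21,4)–(24,9): clear
  edge (24,9)–(14,10): crosses AB
  → BLOCKED
Obstacle 4 [(0,2) (10,0) (10,6) (5,10) (4,10)]:
  edge (0,2)–(10,0): clear
  edge (10,0)–(10,6): clear
  edge (10,6)–(5,10): clear
  edge (5,10)–(4,10): clear
  edge (4,10)–(0,2): clear
  midpoint (19,12) outside
  → clear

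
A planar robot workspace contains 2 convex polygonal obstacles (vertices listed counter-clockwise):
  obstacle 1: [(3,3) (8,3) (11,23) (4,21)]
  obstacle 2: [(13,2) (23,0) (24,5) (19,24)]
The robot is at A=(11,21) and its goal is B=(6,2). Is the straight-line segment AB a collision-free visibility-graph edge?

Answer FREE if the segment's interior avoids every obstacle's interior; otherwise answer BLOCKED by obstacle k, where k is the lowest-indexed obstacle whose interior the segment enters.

BLOCKED by obstacle 1

Obstacle 1 [(3,3) (8,3) (11,23) (4,21)]:
  edge (3,3)–(8,3): crosses AB
  edge (8,3)–(11,23): crosses AB
  edge (11,23)–(4,21): clear
  edge (4,21)–(3,3): clear
  → BLOCKED
Obstacle 2 [(13,2) (23,0) (24,5) (19,24)]:
  edge (13,2)–(23,0): clear
  edge (23,0)–(24,5): clear
  edge (24,5)–(19,24): clear
  edge (19,24)–(13,2): clear
  midpoint (17/2,23/2) outside
  → clear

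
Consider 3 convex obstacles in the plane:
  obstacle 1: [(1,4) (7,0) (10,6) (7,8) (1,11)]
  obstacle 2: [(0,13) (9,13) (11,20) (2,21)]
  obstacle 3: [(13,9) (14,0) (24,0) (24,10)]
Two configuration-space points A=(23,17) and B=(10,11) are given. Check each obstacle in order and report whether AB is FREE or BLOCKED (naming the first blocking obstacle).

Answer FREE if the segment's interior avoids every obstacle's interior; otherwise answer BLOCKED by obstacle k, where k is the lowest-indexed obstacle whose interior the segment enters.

FREE

Obstacle 1 [(1,4) (7,0) (10,6) (7,8) (1,11)]:
  edge (1,4)–(7,0): clear
  edge (7,0)–(10,6): clear
  edge (10,6)–(7,8): clear
  edge (7,8)–(1,11): clear
  edge (1,11)–(1,4): clear
  midpoint (33/2,14) outside
  → clear
Obstacle 2 [(0,13) (9,13) (11,20) (2,21)]:
  edge (0,13)–(9,13): clear
  edge (9,13)–(11,20): clear
  edge (11,20)–(2,21): clear
  edge (2,21)–(0,13): clear
  midpoint (33/2,14) outside
  → clear
Obstacle 3 [(13,9) (14,0) (24,0) (24,10)]:
  edge (13,9)–(14,0): clear
  edge (14,0)–(24,0): clear
  edge (24,0)–(24,10): clear
  edge (24,10)–(13,9): clear
  midpoint (33/2,14) outside
  → clear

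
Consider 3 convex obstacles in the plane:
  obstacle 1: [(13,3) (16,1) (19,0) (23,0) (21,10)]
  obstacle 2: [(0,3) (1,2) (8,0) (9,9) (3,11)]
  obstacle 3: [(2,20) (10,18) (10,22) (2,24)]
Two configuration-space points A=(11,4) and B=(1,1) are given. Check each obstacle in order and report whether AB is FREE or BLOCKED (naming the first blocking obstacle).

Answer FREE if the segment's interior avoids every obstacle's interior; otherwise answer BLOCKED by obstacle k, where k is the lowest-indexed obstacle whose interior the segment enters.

BLOCKED by obstacle 2

Obstacle 1 [(13,3) (16,1) (19,0) (23,0) (21,10)]:
  edge (13,3)–(16,1): clear
  edge (16,1)–(19,0): clear
  edge (19,0)–(23,0): clear
  edge (23,0)–(21,10): clear
  edge (21,10)–(13,3): clear
  midpoint (6,5/2) outside
  → clear
Obstacle 2 [(0,3) (1,2) (8,0) (9,9) (3,11)]:
  edge (0,3)–(1,2): clear
  edge (1,2)–(8,0): crosses AB
  edge (8,0)–(9,9): crosses AB
  edge (9,9)–(3,11): clear
  edge (3,11)–(0,3): clear
  → BLOCKED
Obstacle 3 [(2,20) (10,18) (10,22) (2,24)]:
  edge (2,20)–(10,18): clear
  edge (10,18)–(10,22): clear
  edge (10,22)–(2,24): clear
  edge (2,24)–(2,20): clear
  midpoint (6,5/2) outside
  → clear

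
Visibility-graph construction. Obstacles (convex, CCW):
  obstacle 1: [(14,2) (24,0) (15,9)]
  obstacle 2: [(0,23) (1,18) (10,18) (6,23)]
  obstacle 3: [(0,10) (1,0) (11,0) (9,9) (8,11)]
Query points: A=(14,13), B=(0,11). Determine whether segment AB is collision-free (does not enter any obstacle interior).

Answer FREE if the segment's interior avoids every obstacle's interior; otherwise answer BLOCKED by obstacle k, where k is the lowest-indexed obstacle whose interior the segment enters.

Obstacle 1 [(14,2) (24,0) (15,9)]:
  edge (14,2)–(24,0): clear
  edge (24,0)–(15,9): clear
  edge (15,9)–(14,2): clear
  midpoint (7,12) outside
  → clear
Obstacle 2 [(0,23) (1,18) (10,18) (6,23)]:
  edge (0,23)–(1,18): clear
  edge (1,18)–(10,18): clear
  edge (10,18)–(6,23): clear
  edge (6,23)–(0,23): clear
  midpoint (7,12) outside
  → clear
Obstacle 3 [(0,10) (1,0) (11,0) (9,9) (8,11)]:
  edge (0,10)–(1,0): clear
  edge (1,0)–(11,0): clear
  edge (11,0)–(9,9): clear
  edge (9,9)–(8,11): clear
  edge (8,11)–(0,10): clear
  midpoint (7,12) outside
  → clear

FREE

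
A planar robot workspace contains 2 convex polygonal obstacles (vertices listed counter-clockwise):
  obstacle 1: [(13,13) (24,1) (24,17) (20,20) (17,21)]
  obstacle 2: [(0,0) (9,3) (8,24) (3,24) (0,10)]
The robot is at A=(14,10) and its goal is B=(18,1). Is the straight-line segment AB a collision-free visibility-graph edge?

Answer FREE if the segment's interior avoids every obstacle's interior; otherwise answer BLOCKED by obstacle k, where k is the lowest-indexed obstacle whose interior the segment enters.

FREE

Obstacle 1 [(13,13) (24,1) (24,17) (20,20) (17,21)]:
  edge (13,13)–(24,1): clear
  edge (24,1)–(24,17): clear
  edge (24,17)–(20,20): clear
  edge (20,20)–(17,21): clear
  edge (17,21)–(13,13): clear
  midpoint (16,11/2) outside
  → clear
Obstacle 2 [(0,0) (9,3) (8,24) (3,24) (0,10)]:
  edge (0,0)–(9,3): clear
  edge (9,3)–(8,24): clear
  edge (8,24)–(3,24): clear
  edge (3,24)–(0,10): clear
  edge (0,10)–(0,0): clear
  midpoint (16,11/2) outside
  → clear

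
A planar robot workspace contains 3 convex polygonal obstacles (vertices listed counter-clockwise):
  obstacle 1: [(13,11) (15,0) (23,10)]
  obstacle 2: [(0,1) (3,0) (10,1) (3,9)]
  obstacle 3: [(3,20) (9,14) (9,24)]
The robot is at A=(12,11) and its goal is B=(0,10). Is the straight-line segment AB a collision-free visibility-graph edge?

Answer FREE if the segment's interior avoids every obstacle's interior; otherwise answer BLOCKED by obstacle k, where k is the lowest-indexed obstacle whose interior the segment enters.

FREE

Obstacle 1 [(13,11) (15,0) (23,10)]:
  edge (13,11)–(15,0): clear
  edge (15,0)–(23,10): clear
  edge (23,10)–(13,11): clear
  midpoint (6,21/2) outside
  → clear
Obstacle 2 [(0,1) (3,0) (10,1) (3,9)]:
  edge (0,1)–(3,0): clear
  edge (3,0)–(10,1): clear
  edge (10,1)–(3,9): clear
  edge (3,9)–(0,1): clear
  midpoint (6,21/2) outside
  → clear
Obstacle 3 [(3,20) (9,14) (9,24)]:
  edge (3,20)–(9,14): clear
  edge (9,14)–(9,24): clear
  edge (9,24)–(3,20): clear
  midpoint (6,21/2) outside
  → clear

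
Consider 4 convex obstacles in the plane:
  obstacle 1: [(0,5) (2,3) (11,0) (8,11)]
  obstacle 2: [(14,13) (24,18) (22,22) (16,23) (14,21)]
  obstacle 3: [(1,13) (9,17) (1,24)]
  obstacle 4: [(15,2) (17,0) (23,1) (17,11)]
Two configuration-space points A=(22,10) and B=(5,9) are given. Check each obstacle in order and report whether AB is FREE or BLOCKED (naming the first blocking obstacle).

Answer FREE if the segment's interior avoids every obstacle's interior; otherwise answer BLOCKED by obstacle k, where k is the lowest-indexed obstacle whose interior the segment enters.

Obstacle 1 [(0,5) (2,3) (11,0) (8,11)]:
  edge (0,5)–(2,3): clear
  edge (2,3)–(11,0): clear
  edge (11,0)–(8,11): crosses AB
  edge (8,11)–(0,5): crosses AB
  → BLOCKED
Obstacle 2 [(14,13) (24,18) (22,22) (16,23) (14,21)]:
  edge (14,13)–(24,18): clear
  edge (24,18)–(22,22): clear
  edge (22,22)–(16,23): clear
  edge (16,23)–(14,21): clear
  edge (14,21)–(14,13): clear
  midpoint (27/2,19/2) outside
  → clear
Obstacle 3 [(1,13) (9,17) (1,24)]:
  edge (1,13)–(9,17): clear
  edge (9,17)–(1,24): clear
  edge (1,24)–(1,13): clear
  midpoint (27/2,19/2) outside
  → clear
Obstacle 4 [(15,2) (17,0) (23,1) (17,11)]:
  edge (15,2)–(17,0): clear
  edge (17,0)–(23,1): clear
  edge (23,1)–(17,11): crosses AB
  edge (17,11)–(15,2): crosses AB
  → BLOCKED

BLOCKED by obstacle 1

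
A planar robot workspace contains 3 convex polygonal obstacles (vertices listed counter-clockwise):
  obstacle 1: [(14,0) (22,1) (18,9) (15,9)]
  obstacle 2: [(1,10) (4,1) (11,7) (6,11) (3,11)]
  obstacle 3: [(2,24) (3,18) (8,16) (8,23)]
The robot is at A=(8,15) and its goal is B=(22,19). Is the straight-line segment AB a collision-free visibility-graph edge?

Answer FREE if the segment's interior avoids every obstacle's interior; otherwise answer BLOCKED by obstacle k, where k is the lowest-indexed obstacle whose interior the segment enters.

FREE

Obstacle 1 [(14,0) (22,1) (18,9) (15,9)]:
  edge (14,0)–(22,1): clear
  edge (22,1)–(18,9): clear
  edge (18,9)–(15,9): clear
  edge (15,9)–(14,0): clear
  midpoint (15,17) outside
  → clear
Obstacle 2 [(1,10) (4,1) (11,7) (6,11) (3,11)]:
  edge (1,10)–(4,1): clear
  edge (4,1)–(11,7): clear
  edge (11,7)–(6,11): clear
  edge (6,11)–(3,11): clear
  edge (3,11)–(1,10): clear
  midpoint (15,17) outside
  → clear
Obstacle 3 [(2,24) (3,18) (8,16) (8,23)]:
  edge (2,24)–(3,18): clear
  edge (3,18)–(8,16): clear
  edge (8,16)–(8,23): clear
  edge (8,23)–(2,24): clear
  midpoint (15,17) outside
  → clear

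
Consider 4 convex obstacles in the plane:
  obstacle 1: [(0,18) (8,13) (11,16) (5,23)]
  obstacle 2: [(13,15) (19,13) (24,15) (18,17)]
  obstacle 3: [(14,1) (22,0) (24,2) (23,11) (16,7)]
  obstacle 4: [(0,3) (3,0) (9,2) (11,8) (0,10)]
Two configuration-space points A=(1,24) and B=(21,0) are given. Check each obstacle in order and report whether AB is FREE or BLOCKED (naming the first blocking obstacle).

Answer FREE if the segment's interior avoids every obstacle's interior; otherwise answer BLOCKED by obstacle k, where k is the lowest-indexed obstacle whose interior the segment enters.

Obstacle 1 [(0,18) (8,13) (11,16) (5,23)]:
  edge (0,18)–(8,13): clear
  edge (8,13)–(11,16): crosses AB
  edge (11,16)–(5,23): clear
  edge (5,23)–(0,18): crosses AB
  → BLOCKED
Obstacle 2 [(13,15) (19,13) (24,15) (18,17)]:
  edge (13,15)–(19,13): clear
  edge (19,13)–(24,15): clear
  edge (24,15)–(18,17): clear
  edge (18,17)–(13,15): clear
  midpoint (11,12) outside
  → clear
Obstacle 3 [(14,1) (22,0) (24,2) (23,11) (16,7)]:
  edge (14,1)–(22,0): crosses AB
  edge (22,0)–(24,2): clear
  edge (24,2)–(23,11): clear
  edge (23,11)–(16,7): clear
  edge (16,7)–(14,1): crosses AB
  → BLOCKED
Obstacle 4 [(0,3) (3,0) (9,2) (11,8) (0,10)]:
  edge (0,3)–(3,0): clear
  edge (3,0)–(9,2): clear
  edge (9,2)–(11,8): clear
  edge (11,8)–(0,10): clear
  edge (0,10)–(0,3): clear
  midpoint (11,12) outside
  → clear

BLOCKED by obstacle 1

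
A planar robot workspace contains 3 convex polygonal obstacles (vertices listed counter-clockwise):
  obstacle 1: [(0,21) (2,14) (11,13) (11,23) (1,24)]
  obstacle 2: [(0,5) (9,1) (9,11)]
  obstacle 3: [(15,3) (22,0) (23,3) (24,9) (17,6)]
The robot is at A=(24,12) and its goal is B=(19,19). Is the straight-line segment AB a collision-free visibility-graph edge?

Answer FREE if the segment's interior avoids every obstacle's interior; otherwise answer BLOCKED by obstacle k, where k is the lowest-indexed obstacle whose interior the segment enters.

Obstacle 1 [(0,21) (2,14) (11,13) (11,23) (1,24)]:
  edge (0,21)–(2,14): clear
  edge (2,14)–(11,13): clear
  edge (11,13)–(11,23): clear
  edge (11,23)–(1,24): clear
  edge (1,24)–(0,21): clear
  midpoint (43/2,31/2) outside
  → clear
Obstacle 2 [(0,5) (9,1) (9,11)]:
  edge (0,5)–(9,1): clear
  edge (9,1)–(9,11): clear
  edge (9,11)–(0,5): clear
  midpoint (43/2,31/2) outside
  → clear
Obstacle 3 [(15,3) (22,0) (23,3) (24,9) (17,6)]:
  edge (15,3)–(22,0): clear
  edge (22,0)–(23,3): clear
  edge (23,3)–(24,9): clear
  edge (24,9)–(17,6): clear
  edge (17,6)–(15,3): clear
  midpoint (43/2,31/2) outside
  → clear

FREE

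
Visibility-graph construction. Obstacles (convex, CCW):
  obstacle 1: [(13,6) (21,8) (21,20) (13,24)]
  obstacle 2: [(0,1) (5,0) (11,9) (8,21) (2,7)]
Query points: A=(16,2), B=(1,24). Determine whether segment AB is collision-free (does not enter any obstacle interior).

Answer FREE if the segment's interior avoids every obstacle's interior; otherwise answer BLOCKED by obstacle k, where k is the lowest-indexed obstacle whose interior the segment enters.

Obstacle 1 [(13,6) (21,8) (21,20) (13,24)]:
  edge (13,6)–(21,8): crosses AB
  edge (21,8)–(21,20): clear
  edge (21,20)–(13,24): clear
  edge (13,24)–(13,6): crosses AB
  → BLOCKED
Obstacle 2 [(0,1) (5,0) (11,9) (8,21) (2,7)]:
  edge (0,1)–(5,0): clear
  edge (5,0)–(11,9): clear
  edge (11,9)–(8,21): crosses AB
  edge (8,21)–(2,7): crosses AB
  edge (2,7)–(0,1): clear
  → BLOCKED

BLOCKED by obstacle 1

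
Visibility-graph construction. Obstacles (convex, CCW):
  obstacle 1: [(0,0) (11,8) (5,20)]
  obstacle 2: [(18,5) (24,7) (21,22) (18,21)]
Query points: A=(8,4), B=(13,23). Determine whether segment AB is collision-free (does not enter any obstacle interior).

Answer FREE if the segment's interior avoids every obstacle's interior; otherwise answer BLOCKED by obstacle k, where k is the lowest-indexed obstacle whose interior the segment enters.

Obstacle 1 [(0,0) (11,8) (5,20)]:
  edge (0,0)–(11,8): crosses AB
  edge (11,8)–(5,20): crosses AB
  edge (5,20)–(0,0): clear
  → BLOCKED
Obstacle 2 [(18,5) (24,7) (21,22) (18,21)]:
  edge (18,5)–(24,7): clear
  edge (24,7)–(21,22): clear
  edge (21,22)–(18,21): clear
  edge (18,21)–(18,5): clear
  midpoint (21/2,27/2) outside
  → clear

BLOCKED by obstacle 1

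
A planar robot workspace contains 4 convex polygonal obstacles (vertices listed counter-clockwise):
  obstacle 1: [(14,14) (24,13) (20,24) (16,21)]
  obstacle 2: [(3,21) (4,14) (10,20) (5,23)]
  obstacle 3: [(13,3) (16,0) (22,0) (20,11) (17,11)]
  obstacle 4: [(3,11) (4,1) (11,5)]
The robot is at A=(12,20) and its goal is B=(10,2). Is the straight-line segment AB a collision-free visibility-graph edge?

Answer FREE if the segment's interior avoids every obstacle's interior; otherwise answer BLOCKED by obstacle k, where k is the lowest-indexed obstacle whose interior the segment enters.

BLOCKED by obstacle 4

Obstacle 1 [(14,14) (24,13) (20,24) (16,21)]:
  edge (14,14)–(24,13): clear
  edge (24,13)–(20,24): clear
  edge (20,24)–(16,21): clear
  edge (16,21)–(14,14): clear
  midpoint (11,11) outside
  → clear
Obstacle 2 [(3,21) (4,14) (10,20) (5,23)]:
  edge (3,21)–(4,14): clear
  edge (4,14)–(10,20): clear
  edge (10,20)–(5,23): clear
  edge (5,23)–(3,21): clear
  midpoint (11,11) outside
  → clear
Obstacle 3 [(13,3) (16,0) (22,0) (20,11) (17,11)]:
  edge (13,3)–(16,0): clear
  edge (16,0)–(22,0): clear
  edge (22,0)–(20,11): clear
  edge (20,11)–(17,11): clear
  edge (17,11)–(13,3): clear
  midpoint (11,11) outside
  → clear
Obstacle 4 [(3,11) (4,1) (11,5)]:
  edge (3,11)–(4,1): clear
  edge (4,1)–(11,5): crosses AB
  edge (11,5)–(3,11): crosses AB
  → BLOCKED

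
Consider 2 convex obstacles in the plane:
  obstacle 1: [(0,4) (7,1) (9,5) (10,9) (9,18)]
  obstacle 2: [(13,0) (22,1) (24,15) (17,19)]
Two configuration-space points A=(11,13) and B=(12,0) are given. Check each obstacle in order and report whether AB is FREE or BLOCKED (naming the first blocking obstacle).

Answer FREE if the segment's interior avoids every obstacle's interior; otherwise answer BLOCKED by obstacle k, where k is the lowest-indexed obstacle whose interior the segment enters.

Obstacle 1 [(0,4) (7,1) (9,5) (10,9) (9,18)]:
  edge (0,4)–(7,1): clear
  edge (7,1)–(9,5): clear
  edge (9,5)–(10,9): clear
  edge (10,9)–(9,18): clear
  edge (9,18)–(0,4): clear
  midpoint (23/2,13/2) outside
  → clear
Obstacle 2 [(13,0) (22,1) (24,15) (17,19)]:
  edge (13,0)–(22,1): clear
  edge (22,1)–(24,15): clear
  edge (24,15)–(17,19): clear
  edge (17,19)–(13,0): clear
  midpoint (23/2,13/2) outside
  → clear

FREE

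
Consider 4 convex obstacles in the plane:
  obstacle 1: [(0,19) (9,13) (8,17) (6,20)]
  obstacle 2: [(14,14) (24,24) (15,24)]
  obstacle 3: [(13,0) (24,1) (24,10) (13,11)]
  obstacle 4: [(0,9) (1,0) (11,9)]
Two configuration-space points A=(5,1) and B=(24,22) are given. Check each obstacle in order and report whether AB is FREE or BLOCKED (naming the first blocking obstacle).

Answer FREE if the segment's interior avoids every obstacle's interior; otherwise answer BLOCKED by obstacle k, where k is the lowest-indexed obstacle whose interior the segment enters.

Obstacle 1 [(0,19) (9,13) (8,17) (6,20)]:
  edge (0,19)–(9,13): clear
  edge (9,13)–(8,17): clear
  edge (8,17)–(6,20): clear
  edge (6,20)–(0,19): clear
  midpoint (29/2,23/2) outside
  → clear
Obstacle 2 [(14,14) (24,24) (15,24)]:
  edge (14,14)–(24,24): clear
  edge (24,24)–(15,24): clear
  edge (15,24)–(14,14): clear
  midpoint (29/2,23/2) outside
  → clear
Obstacle 3 [(13,0) (24,1) (24,10) (13,11)]:
  edge (13,0)–(24,1): clear
  edge (24,1)–(24,10): clear
  edge (24,10)–(13,11): crosses AB
  edge (13,11)–(13,0): crosses AB
  → BLOCKED
Obstacle 4 [(0,9) (1,0) (11,9)]:
  edge (0,9)–(1,0): clear
  edge (1,0)–(11,9): clear
  edge (11,9)–(0,9): clear
  midpoint (29/2,23/2) outside
  → clear

BLOCKED by obstacle 3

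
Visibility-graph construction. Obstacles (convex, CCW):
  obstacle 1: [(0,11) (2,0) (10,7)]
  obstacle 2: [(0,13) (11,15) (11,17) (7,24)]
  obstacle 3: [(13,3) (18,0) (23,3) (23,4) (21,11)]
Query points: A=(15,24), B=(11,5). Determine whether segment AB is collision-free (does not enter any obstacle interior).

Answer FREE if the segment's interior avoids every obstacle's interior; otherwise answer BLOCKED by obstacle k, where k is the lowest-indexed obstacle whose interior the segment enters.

FREE

Obstacle 1 [(0,11) (2,0) (10,7)]:
  edge (0,11)–(2,0): clear
  edge (2,0)–(10,7): clear
  edge (10,7)–(0,11): clear
  midpoint (13,29/2) outside
  → clear
Obstacle 2 [(0,13) (11,15) (11,17) (7,24)]:
  edge (0,13)–(11,15): clear
  edge (11,15)–(11,17): clear
  edge (11,17)–(7,24): clear
  edge (7,24)–(0,13): clear
  midpoint (13,29/2) outside
  → clear
Obstacle 3 [(13,3) (18,0) (23,3) (23,4) (21,11)]:
  edge (13,3)–(18,0): clear
  edge (18,0)–(23,3): clear
  edge (23,3)–(23,4): clear
  edge (23,4)–(21,11): clear
  edge (21,11)–(13,3): clear
  midpoint (13,29/2) outside
  → clear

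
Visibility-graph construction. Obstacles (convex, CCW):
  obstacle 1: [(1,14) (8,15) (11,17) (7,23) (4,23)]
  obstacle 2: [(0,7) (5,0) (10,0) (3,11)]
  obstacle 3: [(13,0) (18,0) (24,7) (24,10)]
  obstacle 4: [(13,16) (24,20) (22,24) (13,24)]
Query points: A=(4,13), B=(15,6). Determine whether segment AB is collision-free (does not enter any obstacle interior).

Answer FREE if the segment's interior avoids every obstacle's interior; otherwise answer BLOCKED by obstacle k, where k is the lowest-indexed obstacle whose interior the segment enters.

FREE

Obstacle 1 [(1,14) (8,15) (11,17) (7,23) (4,23)]:
  edge (1,14)–(8,15): clear
  edge (8,15)–(11,17): clear
  edge (11,17)–(7,23): clear
  edge (7,23)–(4,23): clear
  edge (4,23)–(1,14): clear
  midpoint (19/2,19/2) outside
  → clear
Obstacle 2 [(0,7) (5,0) (10,0) (3,11)]:
  edge (0,7)–(5,0): clear
  edge (5,0)–(10,0): clear
  edge (10,0)–(3,11): clear
  edge (3,11)–(0,7): clear
  midpoint (19/2,19/2) outside
  → clear
Obstacle 3 [(13,0) (18,0) (24,7) (24,10)]:
  edge (13,0)–(18,0): clear
  edge (18,0)–(24,7): clear
  edge (24,7)–(24,10): clear
  edge (24,10)–(13,0): clear
  midpoint (19/2,19/2) outside
  → clear
Obstacle 4 [(13,16) (24,20) (22,24) (13,24)]:
  edge (13,16)–(24,20): clear
  edge (24,20)–(22,24): clear
  edge (22,24)–(13,24): clear
  edge (13,24)–(13,16): clear
  midpoint (19/2,19/2) outside
  → clear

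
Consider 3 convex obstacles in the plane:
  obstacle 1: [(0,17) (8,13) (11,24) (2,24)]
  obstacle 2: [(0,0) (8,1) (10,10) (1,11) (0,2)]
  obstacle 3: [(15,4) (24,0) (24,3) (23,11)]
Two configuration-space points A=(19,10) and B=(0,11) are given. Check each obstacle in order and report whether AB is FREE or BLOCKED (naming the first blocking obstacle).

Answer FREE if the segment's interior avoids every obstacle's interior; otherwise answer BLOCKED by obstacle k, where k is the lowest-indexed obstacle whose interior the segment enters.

BLOCKED by obstacle 2

Obstacle 1 [(0,17) (8,13) (11,24) (2,24)]:
  edge (0,17)–(8,13): clear
  edge (8,13)–(11,24): clear
  edge (11,24)–(2,24): clear
  edge (2,24)–(0,17): clear
  midpoint (19/2,21/2) outside
  → clear
Obstacle 2 [(0,0) (8,1) (10,10) (1,11) (0,2)]:
  edge (0,0)–(8,1): clear
  edge (8,1)–(10,10): clear
  edge (10,10)–(1,11): crosses AB
  edge (1,11)–(0,2): crosses AB
  edge (0,2)–(0,0): clear
  → BLOCKED
Obstacle 3 [(15,4) (24,0) (24,3) (23,11)]:
  edge (15,4)–(24,0): clear
  edge (24,0)–(24,3): clear
  edge (24,3)–(23,11): clear
  edge (23,11)–(15,4): clear
  midpoint (19/2,21/2) outside
  → clear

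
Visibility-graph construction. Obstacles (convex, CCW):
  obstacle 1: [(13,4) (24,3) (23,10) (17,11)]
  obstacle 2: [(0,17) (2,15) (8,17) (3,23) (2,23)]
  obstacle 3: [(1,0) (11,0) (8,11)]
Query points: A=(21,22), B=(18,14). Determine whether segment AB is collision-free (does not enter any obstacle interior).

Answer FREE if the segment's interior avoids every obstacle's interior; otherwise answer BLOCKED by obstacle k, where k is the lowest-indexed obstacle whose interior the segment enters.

FREE

Obstacle 1 [(13,4) (24,3) (23,10) (17,11)]:
  edge (13,4)–(24,3): clear
  edge (24,3)–(23,10): clear
  edge (23,10)–(17,11): clear
  edge (17,11)–(13,4): clear
  midpoint (39/2,18) outside
  → clear
Obstacle 2 [(0,17) (2,15) (8,17) (3,23) (2,23)]:
  edge (0,17)–(2,15): clear
  edge (2,15)–(8,17): clear
  edge (8,17)–(3,23): clear
  edge (3,23)–(2,23): clear
  edge (2,23)–(0,17): clear
  midpoint (39/2,18) outside
  → clear
Obstacle 3 [(1,0) (11,0) (8,11)]:
  edge (1,0)–(11,0): clear
  edge (11,0)–(8,11): clear
  edge (8,11)–(1,0): clear
  midpoint (39/2,18) outside
  → clear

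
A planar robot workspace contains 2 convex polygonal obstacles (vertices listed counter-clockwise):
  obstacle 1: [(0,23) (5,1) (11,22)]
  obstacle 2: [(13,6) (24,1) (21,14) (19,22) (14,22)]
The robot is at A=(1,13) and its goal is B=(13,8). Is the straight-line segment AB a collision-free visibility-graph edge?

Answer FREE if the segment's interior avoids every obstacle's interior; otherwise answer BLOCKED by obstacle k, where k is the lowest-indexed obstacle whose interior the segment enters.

BLOCKED by obstacle 1

Obstacle 1 [(0,23) (5,1) (11,22)]:
  edge (0,23)–(5,1): crosses AB
  edge (5,1)–(11,22): crosses AB
  edge (11,22)–(0,23): clear
  → BLOCKED
Obstacle 2 [(13,6) (24,1) (21,14) (19,22) (14,22)]:
  edge (13,6)–(24,1): clear
  edge (24,1)–(21,14): clear
  edge (21,14)–(19,22): clear
  edge (19,22)–(14,22): clear
  edge (14,22)–(13,6): clear
  midpoint (7,21/2) outside
  → clear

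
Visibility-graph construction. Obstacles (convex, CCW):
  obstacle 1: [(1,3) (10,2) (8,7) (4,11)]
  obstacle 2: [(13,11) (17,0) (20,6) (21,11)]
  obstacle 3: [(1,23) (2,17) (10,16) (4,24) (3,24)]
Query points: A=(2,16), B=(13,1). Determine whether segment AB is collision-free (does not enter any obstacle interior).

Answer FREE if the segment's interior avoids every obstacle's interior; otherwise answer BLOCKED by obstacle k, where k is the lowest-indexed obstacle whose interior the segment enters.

FREE

Obstacle 1 [(1,3) (10,2) (8,7) (4,11)]:
  edge (1,3)–(10,2): clear
  edge (10,2)–(8,7): clear
  edge (8,7)–(4,11): clear
  edge (4,11)–(1,3): clear
  midpoint (15/2,17/2) outside
  → clear
Obstacle 2 [(13,11) (17,0) (20,6) (21,11)]:
  edge (13,11)–(17,0): clear
  edge (17,0)–(20,6): clear
  edge (20,6)–(21,11): clear
  edge (21,11)–(13,11): clear
  midpoint (15/2,17/2) outside
  → clear
Obstacle 3 [(1,23) (2,17) (10,16) (4,24) (3,24)]:
  edge (1,23)–(2,17): clear
  edge (2,17)–(10,16): clear
  edge (10,16)–(4,24): clear
  edge (4,24)–(3,24): clear
  edge (3,24)–(1,23): clear
  midpoint (15/2,17/2) outside
  → clear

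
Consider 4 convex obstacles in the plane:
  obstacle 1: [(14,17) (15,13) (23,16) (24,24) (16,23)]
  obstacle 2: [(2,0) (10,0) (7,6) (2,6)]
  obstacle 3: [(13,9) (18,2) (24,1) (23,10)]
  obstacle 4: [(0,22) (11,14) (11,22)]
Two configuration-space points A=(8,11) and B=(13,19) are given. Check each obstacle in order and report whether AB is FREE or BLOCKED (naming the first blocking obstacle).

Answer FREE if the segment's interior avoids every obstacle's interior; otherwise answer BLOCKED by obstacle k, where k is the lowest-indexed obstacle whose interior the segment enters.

Obstacle 1 [(14,17) (15,13) (23,16) (24,24) (16,23)]:
  edge (14,17)–(15,13): clear
  edge (15,13)–(23,16): clear
  edge (23,16)–(24,24): clear
  edge (24,24)–(16,23): clear
  edge (16,23)–(14,17): clear
  midpoint (21/2,15) outside
  → clear
Obstacle 2 [(2,0) (10,0) (7,6) (2,6)]:
  edge (2,0)–(10,0): clear
  edge (10,0)–(7,6): clear
  edge (7,6)–(2,6): clear
  edge (2,6)–(2,0): clear
  midpoint (21/2,15) outside
  → clear
Obstacle 3 [(13,9) (18,2) (24,1) (23,10)]:
  edge (13,9)–(18,2): clear
  edge (18,2)–(24,1): clear
  edge (24,1)–(23,10): clear
  edge (23,10)–(13,9): clear
  midpoint (21/2,15) outside
  → clear
Obstacle 4 [(0,22) (11,14) (11,22)]:
  edge (0,22)–(11,14): crosses AB
  edge (11,14)–(11,22): crosses AB
  edge (11,22)–(0,22): clear
  → BLOCKED

BLOCKED by obstacle 4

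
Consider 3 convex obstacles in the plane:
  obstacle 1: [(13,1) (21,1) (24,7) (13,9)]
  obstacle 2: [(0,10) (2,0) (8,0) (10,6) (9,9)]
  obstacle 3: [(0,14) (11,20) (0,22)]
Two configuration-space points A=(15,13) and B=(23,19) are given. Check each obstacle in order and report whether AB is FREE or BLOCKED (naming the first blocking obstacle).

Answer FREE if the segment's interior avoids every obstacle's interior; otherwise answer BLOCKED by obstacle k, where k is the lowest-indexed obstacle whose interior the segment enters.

FREE

Obstacle 1 [(13,1) (21,1) (24,7) (13,9)]:
  edge (13,1)–(21,1): clear
  edge (21,1)–(24,7): clear
  edge (24,7)–(13,9): clear
  edge (13,9)–(13,1): clear
  midpoint (19,16) outside
  → clear
Obstacle 2 [(0,10) (2,0) (8,0) (10,6) (9,9)]:
  edge (0,10)–(2,0): clear
  edge (2,0)–(8,0): clear
  edge (8,0)–(10,6): clear
  edge (10,6)–(9,9): clear
  edge (9,9)–(0,10): clear
  midpoint (19,16) outside
  → clear
Obstacle 3 [(0,14) (11,20) (0,22)]:
  edge (0,14)–(11,20): clear
  edge (11,20)–(0,22): clear
  edge (0,22)–(0,14): clear
  midpoint (19,16) outside
  → clear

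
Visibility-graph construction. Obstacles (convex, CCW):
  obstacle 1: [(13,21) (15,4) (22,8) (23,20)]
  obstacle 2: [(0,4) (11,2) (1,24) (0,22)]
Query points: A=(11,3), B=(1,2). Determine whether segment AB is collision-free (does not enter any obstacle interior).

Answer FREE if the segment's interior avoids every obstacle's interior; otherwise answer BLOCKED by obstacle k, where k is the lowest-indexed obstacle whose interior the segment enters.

BLOCKED by obstacle 2

Obstacle 1 [(13,21) (15,4) (22,8) (23,20)]:
  edge (13,21)–(15,4): clear
  edge (15,4)–(22,8): clear
  edge (22,8)–(23,20): clear
  edge (23,20)–(13,21): clear
  midpoint (6,5/2) outside
  → clear
Obstacle 2 [(0,4) (11,2) (1,24) (0,22)]:
  edge (0,4)–(11,2): crosses AB
  edge (11,2)–(1,24): crosses AB
  edge (1,24)–(0,22): clear
  edge (0,22)–(0,4): clear
  → BLOCKED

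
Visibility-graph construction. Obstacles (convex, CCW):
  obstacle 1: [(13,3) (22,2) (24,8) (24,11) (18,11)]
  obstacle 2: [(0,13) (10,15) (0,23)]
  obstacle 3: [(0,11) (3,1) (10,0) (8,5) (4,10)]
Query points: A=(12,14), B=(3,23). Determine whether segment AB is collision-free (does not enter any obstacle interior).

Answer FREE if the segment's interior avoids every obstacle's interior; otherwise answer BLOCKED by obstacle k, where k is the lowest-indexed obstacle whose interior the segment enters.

Obstacle 1 [(13,3) (22,2) (24,8) (24,11) (18,11)]:
  edge (13,3)–(22,2): clear
  edge (22,2)–(24,8): clear
  edge (24,8)–(24,11): clear
  edge (24,11)–(18,11): clear
  edge (18,11)–(13,3): clear
  midpoint (15/2,37/2) outside
  → clear
Obstacle 2 [(0,13) (10,15) (0,23)]:
  edge (0,13)–(10,15): clear
  edge (10,15)–(0,23): clear
  edge (0,23)–(0,13): clear
  midpoint (15/2,37/2) outside
  → clear
Obstacle 3 [(0,11) (3,1) (10,0) (8,5) (4,10)]:
  edge (0,11)–(3,1): clear
  edge (3,1)–(10,0): clear
  edge (10,0)–(8,5): clear
  edge (8,5)–(4,10): clear
  edge (4,10)–(0,11): clear
  midpoint (15/2,37/2) outside
  → clear

FREE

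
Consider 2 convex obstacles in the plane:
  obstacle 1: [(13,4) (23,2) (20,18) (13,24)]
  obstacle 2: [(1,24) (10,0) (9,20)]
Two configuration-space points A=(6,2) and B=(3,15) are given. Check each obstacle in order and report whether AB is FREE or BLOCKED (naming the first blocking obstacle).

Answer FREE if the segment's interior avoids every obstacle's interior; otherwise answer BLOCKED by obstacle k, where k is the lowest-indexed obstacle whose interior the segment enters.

Obstacle 1 [(13,4) (23,2) (20,18) (13,24)]:
  edge (13,4)–(23,2): clear
  edge (23,2)–(20,18): clear
  edge (20,18)–(13,24): clear
  edge (13,24)–(13,4): clear
  midpoint (9/2,17/2) outside
  → clear
Obstacle 2 [(1,24) (10,0) (9,20)]:
  edge (1,24)–(10,0): clear
  edge (10,0)–(9,20): clear
  edge (9,20)–(1,24): clear
  midpoint (9/2,17/2) outside
  → clear

FREE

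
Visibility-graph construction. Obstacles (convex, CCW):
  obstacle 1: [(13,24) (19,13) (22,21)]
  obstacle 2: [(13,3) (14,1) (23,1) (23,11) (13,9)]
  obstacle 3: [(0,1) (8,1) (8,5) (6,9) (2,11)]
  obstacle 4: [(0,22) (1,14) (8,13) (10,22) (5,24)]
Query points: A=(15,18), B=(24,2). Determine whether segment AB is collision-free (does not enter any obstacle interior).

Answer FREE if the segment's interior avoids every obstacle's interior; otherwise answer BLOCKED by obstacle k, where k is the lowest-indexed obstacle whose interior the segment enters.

Obstacle 1 [(13,24) (19,13) (22,21)]:
  edge (13,24)–(19,13): clear
  edge (19,13)–(22,21): clear
  edge (22,21)–(13,24): clear
  midpoint (39/2,10) outside
  → clear
Obstacle 2 [(13,3) (14,1) (23,1) (23,11) (13,9)]:
  edge (13,3)–(14,1): clear
  edge (14,1)–(23,1): clear
  edge (23,1)–(23,11): crosses AB
  edge (23,11)–(13,9): crosses AB
  edge (13,9)–(13,3): clear
  → BLOCKED
Obstacle 3 [(0,1) (8,1) (8,5) (6,9) (2,11)]:
  edge (0,1)–(8,1): clear
  edge (8,1)–(8,5): clear
  edge (8,5)–(6,9): clear
  edge (6,9)–(2,11): clear
  edge (2,11)–(0,1): clear
  midpoint (39/2,10) outside
  → clear
Obstacle 4 [(0,22) (1,14) (8,13) (10,22) (5,24)]:
  edge (0,22)–(1,14): clear
  edge (1,14)–(8,13): clear
  edge (8,13)–(10,22): clear
  edge (10,22)–(5,24): clear
  edge (5,24)–(0,22): clear
  midpoint (39/2,10) outside
  → clear

BLOCKED by obstacle 2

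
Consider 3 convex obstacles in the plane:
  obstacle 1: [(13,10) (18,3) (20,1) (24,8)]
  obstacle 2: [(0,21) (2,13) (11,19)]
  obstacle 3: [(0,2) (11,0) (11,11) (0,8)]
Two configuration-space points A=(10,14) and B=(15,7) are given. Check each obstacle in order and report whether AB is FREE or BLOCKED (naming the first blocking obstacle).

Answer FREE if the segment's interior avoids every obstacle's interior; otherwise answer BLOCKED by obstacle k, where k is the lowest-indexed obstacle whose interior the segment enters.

Obstacle 1 [(13,10) (18,3) (20,1) (24,8)]:
  edge (13,10)–(18,3): clear
  edge (18,3)–(20,1): clear
  edge (20,1)–(24,8): clear
  edge (24,8)–(13,10): clear
  midpoint (25/2,21/2) outside
  → clear
Obstacle 2 [(0,21) (2,13) (11,19)]:
  edge (0,21)–(2,13): clear
  edge (2,13)–(11,19): clear
  edge (11,19)–(0,21): clear
  midpoint (25/2,21/2) outside
  → clear
Obstacle 3 [(0,2) (11,0) (11,11) (0,8)]:
  edge (0,2)–(11,0): clear
  edge (11,0)–(11,11): clear
  edge (11,11)–(0,8): clear
  edge (0,8)–(0,2): clear
  midpoint (25/2,21/2) outside
  → clear

FREE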